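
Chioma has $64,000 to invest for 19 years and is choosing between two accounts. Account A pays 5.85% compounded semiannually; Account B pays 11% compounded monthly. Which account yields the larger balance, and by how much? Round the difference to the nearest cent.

Account B, by $321,117.64

A: (1 + 0.02925)^38 ≈ 2.99084065493, so 64,000 × 2.99084065493 ≈ 191,413.8019.
B: (1 + 0.11/12)^228 ≈ 8.00830375836, so 64,000 × 8.00830375836 ≈ 512,531.4405.
Difference ≈ 321,117.6386 in favor of B.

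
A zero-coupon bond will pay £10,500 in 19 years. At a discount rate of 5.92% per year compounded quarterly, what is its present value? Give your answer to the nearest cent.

Growth factor = (1 + 0.0148)^76 ≈ 3.0543222069.
P = 10,500/3.0543222069 ≈ 3,437.7513.

£3,437.75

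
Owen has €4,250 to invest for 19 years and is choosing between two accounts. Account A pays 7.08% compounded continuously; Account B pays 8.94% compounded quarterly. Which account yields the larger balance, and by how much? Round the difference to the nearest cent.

Account B, by €6,485.69

A: e^(0.0708·19) = e^1.3452 ≈ 3.8389542547, so 4,250 × 3.8389542547 ≈ 16,315.5556.
B: (1 + 0.02235)^76 ≈ 5.3649996826, so 4,250 × 5.3649996826 ≈ 22,801.2487.
Difference ≈ 6,485.6931 in favor of B.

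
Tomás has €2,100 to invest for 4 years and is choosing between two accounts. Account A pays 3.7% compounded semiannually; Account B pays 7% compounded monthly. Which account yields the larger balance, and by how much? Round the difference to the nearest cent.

Account B, by €344.63

Account A growth factor: (1 + 0.0185)^8 ≈ 1.157945893; balance ≈ 2,431.6864.
Account B growth factor: (1 + 0.07/12)^48 ≈ 1.322053878; balance ≈ 2,776.3131.
Account B is larger by 344.6268.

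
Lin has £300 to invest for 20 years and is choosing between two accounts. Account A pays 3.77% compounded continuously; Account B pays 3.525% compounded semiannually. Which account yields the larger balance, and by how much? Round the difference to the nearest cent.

A: e^(0.0377·20) = e^0.754 ≈ 2.12548498, so 300 × 2.12548498 ≈ 637.6455.
B: (1 + 0.017625)^40 ≈ 2.0114568, so 300 × 2.0114568 ≈ 603.4370.
Difference ≈ 34.2085 in favor of A.

Account A, by £34.21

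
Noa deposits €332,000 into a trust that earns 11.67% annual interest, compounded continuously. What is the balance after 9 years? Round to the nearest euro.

A = P·e^(rt) = 332,000·e^(0.1167·9) = 332,000·e^1.0503.
e^1.0503 ≈ 2.85850854201, so A ≈ 949,024.8359.

€949,025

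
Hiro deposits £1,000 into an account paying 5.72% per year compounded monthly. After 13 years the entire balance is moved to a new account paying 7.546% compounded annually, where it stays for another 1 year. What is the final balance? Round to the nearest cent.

Phase 1: 1,000·(1 + 0.0572/12)^156 ≈ 2,099.7817.
Phase 2: 2,099.7817·(1 + 0.07546)^1 ≈ 2,258.2312.

£2,258.23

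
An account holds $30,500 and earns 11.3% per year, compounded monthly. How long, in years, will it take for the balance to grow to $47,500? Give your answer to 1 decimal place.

3.9 years

(1 + 0.00941667)^(12t) = 47,500/30,500 = 1.5574.
12t·ln(1 + 0.00941667) = ln(1.5574); 12t = 0.443/0.00937261 ≈ 47.2657.
t ≈ 3.9388 years.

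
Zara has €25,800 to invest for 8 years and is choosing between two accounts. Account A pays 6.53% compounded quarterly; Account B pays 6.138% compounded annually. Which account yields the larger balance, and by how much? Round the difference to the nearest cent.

A: (1 + 0.016325)^32 ≈ 1.6789720928, so 25,800 × 1.6789720928 ≈ 43,317.4800.
B: (1 + 0.06138)^8 ≈ 1.6105239898, so 25,800 × 1.6105239898 ≈ 41,551.5189.
Difference ≈ 1,765.9611 in favor of A.

Account A, by €1,765.96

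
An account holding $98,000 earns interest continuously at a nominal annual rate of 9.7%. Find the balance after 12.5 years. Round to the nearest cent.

A = P·e^(rt) = 98,000·e^(0.097·12.5) = 98,000·e^1.2125.
e^1.2125 ≈ 3.36187885256, so A ≈ 329,464.1276.

$329,464.13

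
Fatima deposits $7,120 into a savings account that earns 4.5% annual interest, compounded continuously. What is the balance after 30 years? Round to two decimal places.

$27,464.87

A = P·e^(rt) = 7,120·e^(0.045·30) = 7,120·e^1.35.
e^1.35 ≈ 3.8574255307, so A ≈ 27,464.8698.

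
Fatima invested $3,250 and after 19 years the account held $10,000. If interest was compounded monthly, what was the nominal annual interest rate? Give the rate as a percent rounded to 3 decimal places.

(1 + r/12)^228 = 10,000/3,250 = 3.07692.
1 + r/12 = 3.07692^(1/228) ≈ 1.004942, so r/12 ≈ 0.00494169.
r ≈ 12·0.00494169 = 5.93003%.

5.930%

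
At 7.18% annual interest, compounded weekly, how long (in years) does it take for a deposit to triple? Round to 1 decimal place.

15.3 years

(1 + 0.00138077)^(52t) = 3.
52t = ln 3 / ln(1 + 0.00138077) ≈ 1.0986/0.00137982 ≈ 796.2015.
t ≈ 15.3116.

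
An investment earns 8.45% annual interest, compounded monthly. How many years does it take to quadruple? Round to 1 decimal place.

16.5 years

(1 + 0.00704167)^(12t) = 4.
12t = ln 4 / ln(1 + 0.00704167) ≈ 1.3863/0.00701699 ≈ 197.5625.
t ≈ 16.4635.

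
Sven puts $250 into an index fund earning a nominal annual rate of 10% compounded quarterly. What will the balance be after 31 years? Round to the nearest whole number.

Periodic rate = 10%/4 = 0.025; periods = 4·31 = 124.
A = 250·(1 + 0.025)^124 ≈ 250·21.36777533 ≈ 5,341.9438.

$5,342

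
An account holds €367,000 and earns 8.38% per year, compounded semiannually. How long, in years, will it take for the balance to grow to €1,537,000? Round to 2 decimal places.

17.45 years

(1 + 0.0419)^(2t) = 1,537,000/367,000 = 4.188.
2t·ln(1 + 0.0419) = ln(4.188); 2t = 1.4322/0.041046 ≈ 34.8932.
t ≈ 17.4466 years.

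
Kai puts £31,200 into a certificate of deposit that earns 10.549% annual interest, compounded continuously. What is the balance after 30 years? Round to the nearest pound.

A = P·e^(rt) = 31,200·e^(0.10549·30) = 31,200·e^3.1647.
e^3.1647 ≈ 23.6816384755, so A ≈ 738,867.1204.

£738,867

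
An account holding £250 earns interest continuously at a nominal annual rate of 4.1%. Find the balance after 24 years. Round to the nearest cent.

A = P·e^(rt) = 250·e^(0.041·24) = 250·e^0.984.
e^0.984 ≈ 2.67513541, so A ≈ 668.7839.

£668.78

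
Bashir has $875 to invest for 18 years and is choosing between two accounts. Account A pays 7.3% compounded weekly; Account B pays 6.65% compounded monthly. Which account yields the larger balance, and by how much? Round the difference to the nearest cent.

A: (1 + 0.073/52)^936 ≈ 3.71760088, so 875 × 3.71760088 ≈ 3,252.9008.
B: (1 + 0.0665/12)^216 ≈ 3.299251139, so 875 × 3.299251139 ≈ 2,886.8447.
Difference ≈ 366.0560 in favor of A.

Account A, by $366.06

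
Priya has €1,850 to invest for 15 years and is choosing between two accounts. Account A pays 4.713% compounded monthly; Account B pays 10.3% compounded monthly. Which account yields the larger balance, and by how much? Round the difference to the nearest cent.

Account B, by €4,869.52

A: (1 + 0.0039275)^180 ≈ 2.024991193, so 1,850 × 2.024991193 ≈ 3,746.2337.
B: (1 + 0.103/12)^180 ≈ 4.65716584, so 1,850 × 4.65716584 ≈ 8,615.7568.
Difference ≈ 4,869.5231 in favor of B.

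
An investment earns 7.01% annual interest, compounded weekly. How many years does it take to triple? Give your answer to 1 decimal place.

(1 + 0.00134808)^(52t) = 3.
52t = ln 3 / ln(1 + 0.00134808) ≈ 1.0986/0.00134717 ≈ 815.4970.
t ≈ 15.6826.

15.7 years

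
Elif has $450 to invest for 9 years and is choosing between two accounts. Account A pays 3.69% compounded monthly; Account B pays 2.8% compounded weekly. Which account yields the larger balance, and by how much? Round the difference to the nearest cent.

Account A, by $48.00

A: (1 + 0.003075)^108 ≈ 1.39318214, so 450 × 1.39318214 ≈ 626.9320.
B: (1 + 0.028/52)^468 ≈ 1.28650878, so 450 × 1.28650878 ≈ 578.9290.
Difference ≈ 48.0030 in favor of A.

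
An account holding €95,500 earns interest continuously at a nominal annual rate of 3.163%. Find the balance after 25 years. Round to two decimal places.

A = P·e^(rt) = 95,500·e^(0.03163·25) = 95,500·e^0.79075.
e^0.79075 ≈ 2.20504959344, so A ≈ 210,582.2362.

€210,582.24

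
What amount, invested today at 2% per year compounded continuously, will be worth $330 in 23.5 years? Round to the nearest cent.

P = A·e^(−rt) = 330·e^(−0.47).
e^(−0.47) ≈ 0.625002268, so P ≈ 206.2507.

$206.25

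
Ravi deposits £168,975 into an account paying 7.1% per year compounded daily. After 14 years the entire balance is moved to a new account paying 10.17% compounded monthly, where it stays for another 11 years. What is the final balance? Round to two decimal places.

£1,390,808.11

After 14 years at 7.1%: 168,975 × 2.70175979284 ≈ 456,529.8610.
Then 11 years at 10.17%: 456,529.8610 × 3.046477860315 ≈ 1,390,808.1141.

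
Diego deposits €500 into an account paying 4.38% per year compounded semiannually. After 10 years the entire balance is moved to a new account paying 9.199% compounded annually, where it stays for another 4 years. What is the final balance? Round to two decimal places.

After 10 years at 4.38%: 500 × 1.542296891 ≈ 771.1484.
Then 4 years at 9.199%: 771.1484 × 1.421918305 ≈ 1,096.5101.

€1,096.51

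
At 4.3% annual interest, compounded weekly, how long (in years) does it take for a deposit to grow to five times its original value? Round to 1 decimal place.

37.4 years

(1 + 0.000826923)^(52t) = 5.
52t = ln 5 / ln(1 + 0.000826923) ≈ 1.6094/0.000826581 ≈ 1947.1016.
t ≈ 37.4443.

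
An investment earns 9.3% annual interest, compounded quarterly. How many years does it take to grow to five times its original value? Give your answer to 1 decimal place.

17.5 years

(1 + 0.02325)^(4t) = 5.
4t = ln 5 / ln(1 + 0.02325) ≈ 1.6094/0.0229838 ≈ 70.0248.
t ≈ 17.5062.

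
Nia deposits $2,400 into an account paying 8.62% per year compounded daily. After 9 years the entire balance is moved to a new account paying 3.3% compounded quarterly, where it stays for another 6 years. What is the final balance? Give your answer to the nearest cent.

Phase 1: 2,400·(1 + 0.0862/365)^3285 ≈ 5,213.1128.
Phase 2: 5,213.1128·(1 + 0.00825)^24 ≈ 6,349.4288.

$6,349.43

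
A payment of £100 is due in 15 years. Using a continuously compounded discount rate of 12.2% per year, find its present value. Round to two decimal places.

£16.04

P = A·e^(−rt) = 100·e^(−1.83).
e^(−1.83) ≈ 0.16041357, so P ≈ 16.0414.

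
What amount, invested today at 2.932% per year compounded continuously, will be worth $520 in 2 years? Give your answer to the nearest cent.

P = A·e^(−rt) = 520·e^(−0.05864).
e^(−0.05864) ≈ 0.943046205, so P ≈ 490.3840.

$490.38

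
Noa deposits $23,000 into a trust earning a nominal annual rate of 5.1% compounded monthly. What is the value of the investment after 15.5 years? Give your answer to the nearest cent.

Periodic rate = 5.1%/12 = 0.00425; periods = 12·15.5 = 186.
A = 23,000·(1 + 0.00425)^186 ≈ 23,000·2.2008088059 ≈ 50,618.6025.

$50,618.60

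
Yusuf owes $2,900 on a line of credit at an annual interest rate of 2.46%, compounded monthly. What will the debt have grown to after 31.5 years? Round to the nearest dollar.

$6,289

Growth factor = (1 + 0.00205)^378 ≈ 2.168654244.
A ≈ 2,900 × 2.168654244 ≈ 6,289.0973.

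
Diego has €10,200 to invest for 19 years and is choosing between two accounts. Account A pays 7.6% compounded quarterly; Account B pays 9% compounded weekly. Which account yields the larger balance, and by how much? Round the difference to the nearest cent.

A: (1 + 0.019)^76 ≈ 4.1805939188, so 10,200 × 4.1805939188 ≈ 42,642.0580.
B: (1 + 0.09/52)^988 ≈ 5.520795143, so 10,200 × 5.520795143 ≈ 56,312.1105.
Difference ≈ 13,670.0525 in favor of B.

Account B, by €13,670.05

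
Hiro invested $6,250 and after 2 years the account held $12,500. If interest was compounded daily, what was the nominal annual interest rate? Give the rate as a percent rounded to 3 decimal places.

34.674%

The 730-period growth factor is 12,500/6,250 = 2.
r/365 = 2^(1/730) − 1 ≈ 0.000949968, so r ≈ 365·0.000949968 = 34.67382%.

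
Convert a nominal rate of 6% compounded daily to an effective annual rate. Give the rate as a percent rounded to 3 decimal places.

One year is 365 periods at 0.000164384 each: (1 + 0.000164384)^365 ≈ 1.061831.
EAR = 1.061831 − 1 ≈ 6.18313%.

6.183%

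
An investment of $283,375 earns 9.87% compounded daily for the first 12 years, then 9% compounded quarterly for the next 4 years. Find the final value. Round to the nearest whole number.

After 12 years at 9.87%: 283,375 × 3.268201689192 ≈ 926,126.6537.
Then 4 years at 9%: 926,126.6537 × 1.427621457451 ≈ 1,322,158.2831.

$1,322,158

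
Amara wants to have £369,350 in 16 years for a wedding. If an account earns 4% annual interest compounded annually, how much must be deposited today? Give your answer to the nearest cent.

Growth factor = (1 + 0.04)^16 ≈ 1.87298124573.
P = 369,350/1.87298124573 ≈ 197,198.9847.

£197,198.98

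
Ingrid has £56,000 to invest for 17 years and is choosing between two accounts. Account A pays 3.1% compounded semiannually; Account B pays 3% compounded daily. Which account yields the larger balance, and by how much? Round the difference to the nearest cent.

A: (1 + 0.0155)^34 ≈ 1.6870095581, so 56,000 × 1.6870095581 ≈ 94,472.5353.
B: (1 + 0.03/365)^6205 ≈ 1.6652562945, so 56,000 × 1.6652562945 ≈ 93,254.3525.
Difference ≈ 1,218.1828 in favor of A.

Account A, by £1,218.18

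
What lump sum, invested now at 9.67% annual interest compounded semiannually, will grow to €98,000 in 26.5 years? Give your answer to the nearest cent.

€8,024.02

Growth factor = (1 + 0.04835)^53 ≈ 12.213323906.
P = 98,000/12.213323906 ≈ 8,024.0237.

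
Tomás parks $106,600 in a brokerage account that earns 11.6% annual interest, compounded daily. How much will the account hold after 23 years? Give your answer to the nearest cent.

Periodic rate = 11.6%/365 = 0.000317808; periods = 365·23 = 8395.
A = 106,600·(1 + 0.116/365)^8395 ≈ 106,600·14.40501102131 ≈ 1,535,574.1749.

$1,535,574.17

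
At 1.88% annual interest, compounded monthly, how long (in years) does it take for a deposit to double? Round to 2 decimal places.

36.90 years

(1 + 0.00156667)^(12t) = 2.
12t = ln 2 / ln(1 + 0.00156667) ≈ 0.69315/0.00156544 ≈ 442.7809.
t ≈ 36.8984.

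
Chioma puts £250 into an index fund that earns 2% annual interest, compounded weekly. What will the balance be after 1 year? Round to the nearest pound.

Growth factor = (1 + 0.02/52)^52 ≈ 1.02019742.
A ≈ 250 × 1.02019742 ≈ 255.0494.

£255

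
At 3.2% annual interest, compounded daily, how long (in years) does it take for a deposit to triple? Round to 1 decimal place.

(1 + 0.0000876712)^(365t) = 3.
365t = ln 3 / ln(1 + 0.0000876712) ≈ 1.0986/8.76674e-05 ≈ 12531.5957.
t ≈ 34.3331.

34.3 years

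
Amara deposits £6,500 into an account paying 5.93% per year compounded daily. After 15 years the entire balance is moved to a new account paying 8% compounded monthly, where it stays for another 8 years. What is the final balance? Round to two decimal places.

£29,937.32

Phase 1: 6,500·(1 + 0.0593/365)^5475 ≈ 15,819.2876.
Phase 2: 15,819.2876·(1 + 0.08/12)^96 ≈ 29,937.3250.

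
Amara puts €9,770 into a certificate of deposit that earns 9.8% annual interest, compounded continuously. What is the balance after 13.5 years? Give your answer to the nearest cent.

€36,683.11

A = P·e^(rt) = 9,770·e^(0.098·13.5) = 9,770·e^1.323.
e^1.323 ≈ 3.7546685036, so A ≈ 36,683.1113.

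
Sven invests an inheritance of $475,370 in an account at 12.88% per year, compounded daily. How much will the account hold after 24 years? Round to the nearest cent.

$10,454,085.84

Periodic rate = 12.88%/365 = 0.000352877; periods = 365·24 = 8760.
A = 475,370·(1 + 0.1288/365)^8760 ≈ 475,370·21.991471564206 ≈ 10,454,085.8375.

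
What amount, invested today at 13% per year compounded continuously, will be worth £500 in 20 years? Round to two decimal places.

P = A·e^(−rt) = 500·e^(−2.6).
e^(−2.6) ≈ 0.0742735782, so P ≈ 37.1368.

£37.14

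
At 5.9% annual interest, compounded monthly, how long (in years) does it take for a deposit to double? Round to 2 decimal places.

(1 + 0.00491667)^(12t) = 2.
12t = ln 2 / ln(1 + 0.00491667) ≈ 0.69315/0.00490462 ≈ 141.3254.
t ≈ 11.7771.

11.78 years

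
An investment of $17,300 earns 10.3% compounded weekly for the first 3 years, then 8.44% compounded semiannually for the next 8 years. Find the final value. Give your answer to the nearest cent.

$45,638.09

Phase 1: 17,300·(1 + 0.103/52)^156 ≈ 23,556.4785.
Phase 2: 23,556.4785·(1 + 0.0422)^16 ≈ 45,638.0908.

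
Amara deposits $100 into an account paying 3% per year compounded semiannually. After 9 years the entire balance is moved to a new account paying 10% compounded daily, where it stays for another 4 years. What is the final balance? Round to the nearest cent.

$195.02

After 9 years at 3%: 100 × 1.30734064 ≈ 130.7341.
Then 4 years at 10%: 130.7341 × 1.49174297 ≈ 195.0216.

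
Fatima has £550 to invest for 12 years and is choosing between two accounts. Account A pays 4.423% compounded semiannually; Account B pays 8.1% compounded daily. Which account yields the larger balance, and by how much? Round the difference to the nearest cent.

A: (1 + 0.022115)^24 ≈ 1.69041868, so 550 × 1.69041868 ≈ 929.7303.
B: (1 + 0.081/365)^4380 ≈ 2.642940608, so 550 × 2.642940608 ≈ 1,453.6173.
Difference ≈ 523.8871 in favor of B.

Account B, by £523.89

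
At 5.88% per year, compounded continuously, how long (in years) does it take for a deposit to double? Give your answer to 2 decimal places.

11.79 years

e^(0.0588t) = 2, so 0.0588t = ln 2 ≈ 0.69315.
t ≈ 0.69315/0.0588 ≈ 11.7882.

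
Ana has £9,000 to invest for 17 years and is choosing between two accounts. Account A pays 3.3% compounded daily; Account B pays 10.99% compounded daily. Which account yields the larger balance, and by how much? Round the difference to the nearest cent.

Account B, by £42,507.67

Account A growth factor: (1 + 0.033/365)^6205 ≈ 1.7523796097; balance ≈ 15,771.4165.
Account B growth factor: (1 + 0.1099/365)^6205 ≈ 6.4754544323; balance ≈ 58,279.0899.
Account B is larger by 42,507.6734.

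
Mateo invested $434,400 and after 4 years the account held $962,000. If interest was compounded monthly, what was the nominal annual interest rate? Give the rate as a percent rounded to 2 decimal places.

20.04%

The 48-period growth factor is 962,000/434,400 = 2.21455.
r/12 = 2.21455^(1/48) − 1 ≈ 0.0167014, so r ≈ 12·0.0167014 = 20.04174%.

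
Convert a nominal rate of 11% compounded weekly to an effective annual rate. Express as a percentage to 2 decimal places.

EAR = (1 + 11%/52)^52 − 1 = (1 + 0.00211538)^52 − 1.
(1 + 0.00211538)^52 ≈ 1.116148, so EAR ≈ 11.61484%.

11.61%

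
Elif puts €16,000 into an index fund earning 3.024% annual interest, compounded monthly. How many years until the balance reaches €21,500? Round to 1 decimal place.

(1 + 0.00252)^(12t) = 21,500/16,000 = 1.3438.
12t·ln(1 + 0.00252) = ln(1.3438); 12t = 0.29546/0.00251683 ≈ 117.3954.
t ≈ 9.7829 years.

9.8 years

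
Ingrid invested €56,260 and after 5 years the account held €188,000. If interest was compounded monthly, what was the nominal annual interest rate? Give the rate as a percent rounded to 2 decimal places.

24.37%

(1 + r/12)^60 = 188,000/56,260 = 3.34163.
1 + r/12 = 3.34163^(1/60) ≈ 1.020311, so r/12 ≈ 0.0203112.
r ≈ 12·0.0203112 = 24.37339%.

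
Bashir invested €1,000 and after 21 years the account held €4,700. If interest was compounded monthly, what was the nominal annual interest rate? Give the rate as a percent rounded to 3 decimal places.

(1 + r/12)^252 = 4,700/1,000 = 4.7.
1 + r/12 = 4.7^(1/252) ≈ 1.00616, so r/12 ≈ 0.00616002.
r ≈ 12·0.00616002 = 7.39202%.

7.392%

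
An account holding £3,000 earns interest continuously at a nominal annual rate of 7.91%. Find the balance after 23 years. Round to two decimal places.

£18,502.62

A = P·e^(rt) = 3,000·e^(0.0791·23) = 3,000·e^1.8193.
e^1.8193 ≈ 6.1675396607, so A ≈ 18,502.6190.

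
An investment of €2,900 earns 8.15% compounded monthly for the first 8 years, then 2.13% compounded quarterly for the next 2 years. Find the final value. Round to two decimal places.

Phase 1: 2,900·(1 + 0.0815/12)^96 ≈ 5,553.9347.
Phase 2: 5,553.9347·(1 + 0.005325)^8 ≈ 5,794.9892.

€5,794.99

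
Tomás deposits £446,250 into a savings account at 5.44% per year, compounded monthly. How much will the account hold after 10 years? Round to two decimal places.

£767,892.68

Growth factor = (1 + 0.0544/12)^120 ≈ 1.72076790452.
A ≈ 446,250 × 1.72076790452 ≈ 767,892.6774.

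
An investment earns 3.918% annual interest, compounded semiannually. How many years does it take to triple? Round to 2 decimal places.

28.31 years

(1 + 0.01959)^(2t) = 3.
2t = ln 3 / ln(1 + 0.01959) ≈ 1.0986/0.0194006 ≈ 56.6278.
t ≈ 28.3139.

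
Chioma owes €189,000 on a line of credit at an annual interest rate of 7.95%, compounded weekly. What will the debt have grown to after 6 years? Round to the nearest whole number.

€304,412

Growth factor = (1 + 0.0795/52)^312 ≈ 1.61064664531.
A ≈ 189,000 × 1.61064664531 ≈ 304,412.2160.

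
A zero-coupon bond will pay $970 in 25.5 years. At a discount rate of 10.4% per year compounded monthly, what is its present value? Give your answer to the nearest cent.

$69.18

Growth factor = (1 + 0.104/12)^306 ≈ 14.0212491.
P = 970/14.0212491 ≈ 69.1807.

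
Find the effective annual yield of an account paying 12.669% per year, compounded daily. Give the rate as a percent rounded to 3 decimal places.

13.504%

EAR = (1 + 12.669%/365)^365 − 1 = (1 + 0.000347096)^365 − 1.
(1 + 0.000347096)^365 ≈ 1.13504, so EAR ≈ 13.50401%.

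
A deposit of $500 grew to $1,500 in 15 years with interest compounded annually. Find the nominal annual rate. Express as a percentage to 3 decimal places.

(1 + r)^15 = 1,500/500 = 3.
1 + r = 3^(1/15) ≈ 1.07599, so r ≈ 0.0759896.
r ≈ 7.59896%.

7.599%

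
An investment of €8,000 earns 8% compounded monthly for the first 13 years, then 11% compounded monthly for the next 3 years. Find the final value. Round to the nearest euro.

€31,327

Phase 1: 8,000·(1 + 0.08/12)^156 ≈ 22,555.7541.
Phase 2: 22,555.7541·(1 + 0.11/12)^36 ≈ 31,327.2049.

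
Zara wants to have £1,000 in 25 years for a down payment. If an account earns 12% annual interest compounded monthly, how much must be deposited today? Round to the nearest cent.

Growth factor = (1 + 0.01)^300 ≈ 19.7884663.
P = 1,000/19.7884663 ≈ 50.5345.

£50.53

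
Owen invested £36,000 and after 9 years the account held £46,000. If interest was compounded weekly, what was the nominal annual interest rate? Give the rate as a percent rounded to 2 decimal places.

The 468-period growth factor is 46,000/36,000 = 1.27778.
r/52 = 1.27778^(1/468) − 1 ≈ 0.000523903, so r ≈ 52·0.000523903 = 2.72430%.

2.72%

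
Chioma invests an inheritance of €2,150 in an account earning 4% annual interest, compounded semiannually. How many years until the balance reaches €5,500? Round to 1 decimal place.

23.7 years

(1 + 0.02)^(2t) = 5,500/2,150 = 2.5581.
2t·ln(1 + 0.02) = ln(2.5581); 2t = 0.93928/0.0198026 ≈ 47.4321.
t ≈ 23.7161 years.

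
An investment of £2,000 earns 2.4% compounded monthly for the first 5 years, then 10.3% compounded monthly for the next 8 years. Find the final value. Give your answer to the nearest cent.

After 5 years at 2.4%: 2,000 × 1.12736174 ≈ 2,254.7235.
Then 8 years at 10.3%: 2,254.7235 × 2.27159851 ≈ 5,121.8265.

£5,121.83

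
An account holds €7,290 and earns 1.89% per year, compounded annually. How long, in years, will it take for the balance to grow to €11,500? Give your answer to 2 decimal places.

24.35 years

We need (1 + 0.0189)^t = 1.5775, so t = ln 1.5775 / ln 1.0189 ≈ 24.3459.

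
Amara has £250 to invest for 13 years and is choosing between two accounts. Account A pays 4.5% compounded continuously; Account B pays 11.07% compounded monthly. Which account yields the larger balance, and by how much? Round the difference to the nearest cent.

A: e^(0.045·13) = e^0.585 ≈ 1.79499099, so 250 × 1.79499099 ≈ 448.7477.
B: (1 + 0.009225)^156 ≈ 4.189170293, so 250 × 4.189170293 ≈ 1,047.2926.
Difference ≈ 598.5448 in favor of B.

Account B, by £598.54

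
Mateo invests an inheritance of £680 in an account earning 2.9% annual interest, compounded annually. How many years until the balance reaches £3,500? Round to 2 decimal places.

57.31 years

We need (1 + 0.029)^t = 5.1471, so t = ln 5.1471 / ln 1.029 ≈ 57.3127.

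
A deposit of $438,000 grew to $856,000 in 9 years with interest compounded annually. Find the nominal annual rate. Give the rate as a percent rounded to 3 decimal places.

(1 + r)^9 = 856,000/438,000 = 1.95434.
1 + r = 1.95434^(1/9) ≈ 1.077292, so r ≈ 0.0772917.
r ≈ 7.72917%.

7.729%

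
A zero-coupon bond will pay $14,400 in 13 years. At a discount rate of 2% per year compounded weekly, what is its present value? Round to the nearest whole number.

$11,104

Growth factor = (1 + 0.02/52)^676 ≈ 1.2968652584.
P = 14,400/1.2968652584 ≈ 11,103.6979.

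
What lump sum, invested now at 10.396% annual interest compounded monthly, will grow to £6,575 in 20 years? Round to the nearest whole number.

Growth factor = (1 + 0.10396/12)^240 ≈ 7.926767157.
P = 6,575/7.926767157 ≈ 829.4680.

£829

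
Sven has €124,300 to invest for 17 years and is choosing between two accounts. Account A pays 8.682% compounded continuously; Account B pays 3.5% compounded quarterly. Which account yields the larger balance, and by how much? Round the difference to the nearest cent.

Account A, by €319,053.45

A: e^(0.08682·17) = e^1.47594 ≈ 4.37514647829, so 124,300 × 4.37514647829 ≈ 543,830.7073.
B: (1 + 0.00875)^68 ≈ 1.80834481661, so 124,300 × 1.80834481661 ≈ 224,777.2607.
Difference ≈ 319,053.4465 in favor of A.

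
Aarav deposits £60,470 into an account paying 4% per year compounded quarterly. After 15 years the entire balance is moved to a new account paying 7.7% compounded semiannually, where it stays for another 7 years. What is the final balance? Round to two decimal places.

Phase 1: 60,470·(1 + 0.01)^60 ≈ 109,855.6494.
Phase 2: 109,855.6494·(1 + 0.0385)^14 ≈ 186,428.9733.

£186,428.97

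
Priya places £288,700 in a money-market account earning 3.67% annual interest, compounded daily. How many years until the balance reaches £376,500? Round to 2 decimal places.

7.24 years

(1 + 0.000100548)^(365t) = 376,500/288,700 = 1.3041.
365t·ln(1 + 0.000100548) = ln(1.3041); 365t = 0.26553/0.000100543 ≈ 2640.9621.
t ≈ 7.2355 years.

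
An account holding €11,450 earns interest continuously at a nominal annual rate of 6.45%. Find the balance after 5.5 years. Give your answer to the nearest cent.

A = P·e^(rt) = 11,450·e^(0.0645·5.5) = 11,450·e^0.35475.
e^0.35475 ≈ 1.4258241537, so A ≈ 16,325.6866.

€16,325.69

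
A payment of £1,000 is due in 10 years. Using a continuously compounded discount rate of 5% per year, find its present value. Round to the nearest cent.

£606.53

P = A·e^(−rt) = 1,000·e^(−0.5).
e^(−0.5) ≈ 0.60653066, so P ≈ 606.5307.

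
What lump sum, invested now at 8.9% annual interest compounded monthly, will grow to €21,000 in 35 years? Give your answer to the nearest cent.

€942.72

Periodic rate = 8.9%/12 = 0.00741667; 420 periods.
P = 21,000/(1 + 0.089/12)^420 ≈ 21,000/22.275899216 ≈ 942.7229.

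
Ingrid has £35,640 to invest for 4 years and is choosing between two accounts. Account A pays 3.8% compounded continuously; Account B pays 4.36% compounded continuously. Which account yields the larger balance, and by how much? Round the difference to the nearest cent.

Account A growth factor: e^(0.038·4) = e^0.152 ≈ 1.1641602364; balance ≈ 41,490.6708.
Account B growth factor: e^(0.0436·4) = e^0.1744 ≈ 1.1905316833; balance ≈ 42,430.5492.
Account B is larger by 939.8784.

Account B, by £939.88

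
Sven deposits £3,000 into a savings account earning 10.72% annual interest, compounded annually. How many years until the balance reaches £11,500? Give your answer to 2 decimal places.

13.20 years

(1 + 0.1072)^t = 11,500/3,000 = 3.8333.
t·ln(1 + 0.1072) = ln(3.8333); t = 1.3437/0.101834 ≈ 13.1953.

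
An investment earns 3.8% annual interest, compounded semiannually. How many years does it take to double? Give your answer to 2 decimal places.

(1 + 0.019)^(2t) = 2.
2t = ln 2 / ln(1 + 0.019) ≈ 0.69315/0.0188218 ≈ 36.8269.
t ≈ 18.4135.

18.41 years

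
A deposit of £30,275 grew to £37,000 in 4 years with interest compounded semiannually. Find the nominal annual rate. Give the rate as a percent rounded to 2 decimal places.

5.08%

(1 + r/2)^8 = 37,000/30,275 = 1.22213.
1 + r/2 = 1.22213^(1/8) ≈ 1.025391, so r/2 ≈ 0.0253915.
r ≈ 2·0.0253915 = 5.07829%.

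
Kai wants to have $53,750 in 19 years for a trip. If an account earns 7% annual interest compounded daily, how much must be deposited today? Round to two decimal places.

$14,217.47

Growth factor = (1 + 0.07/365)^6935 ≈ 3.7805612674.
P = 53,750/3.7805612674 ≈ 14,217.4657.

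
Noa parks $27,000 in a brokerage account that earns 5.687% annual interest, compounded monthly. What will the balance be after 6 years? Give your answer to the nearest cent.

$37,949.29

Periodic rate = 5.687%/12 = 0.00473917; periods = 12·6 = 72.
A = 27,000·(1 + 0.05687/12)^72 ≈ 27,000·1.4055293541 ≈ 37,949.2926.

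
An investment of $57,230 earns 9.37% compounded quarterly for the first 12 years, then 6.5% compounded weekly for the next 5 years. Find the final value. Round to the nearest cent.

$240,641.40

Phase 1: 57,230·(1 + 0.023425)^48 ≈ 173,905.2862.
Phase 2: 173,905.2862·(1 + 0.00125)^260 ≈ 240,641.4010.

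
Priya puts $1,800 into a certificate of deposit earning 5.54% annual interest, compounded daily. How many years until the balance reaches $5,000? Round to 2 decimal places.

(1 + 0.000151781)^(365t) = 5,000/1,800 = 2.7778.
365t·ln(1 + 0.000151781) = ln(2.7778); 365t = 1.0217/0.000151769 ≈ 6731.6066.
t ≈ 18.4428 years.

18.44 years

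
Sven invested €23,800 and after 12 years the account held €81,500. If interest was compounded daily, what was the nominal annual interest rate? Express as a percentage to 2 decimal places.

10.26%

The 4380-period growth factor is 81,500/23,800 = 3.42437.
r/365 = 3.42437^(1/4380) − 1 ≈ 0.000281071, so r ≈ 365·0.000281071 = 10.25909%.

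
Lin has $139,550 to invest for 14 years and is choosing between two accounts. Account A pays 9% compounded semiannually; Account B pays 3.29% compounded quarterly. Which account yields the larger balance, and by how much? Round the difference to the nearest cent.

Account A growth factor: (1 + 0.045)^28 ≈ 3.42969999271; balance ≈ 478,614.6340.
Account B growth factor: (1 + 0.008225)^56 ≈ 1.5820415061; balance ≈ 220,773.8922.
Account A is larger by 257,840.7418.

Account A, by $257,840.74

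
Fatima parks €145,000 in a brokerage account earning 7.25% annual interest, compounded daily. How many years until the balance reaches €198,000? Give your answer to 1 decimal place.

(1 + 0.00019863)^(365t) = 198,000/145,000 = 1.3655.
365t·ln(1 + 0.00019863) = ln(1.3655); 365t = 0.31153/0.00019861 ≈ 1568.5647.
t ≈ 4.2974 years.

4.3 years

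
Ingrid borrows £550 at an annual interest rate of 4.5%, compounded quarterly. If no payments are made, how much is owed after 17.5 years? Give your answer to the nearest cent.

£1,203.54

Growth factor = (1 + 0.01125)^70 ≈ 2.18825245.
A ≈ 550 × 2.18825245 ≈ 1,203.5388.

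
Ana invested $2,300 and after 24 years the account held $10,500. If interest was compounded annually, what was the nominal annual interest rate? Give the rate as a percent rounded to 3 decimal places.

6.531%

The 24-period growth factor is 10,500/2,300 = 4.56522.
r = 4.56522^(1/24) − 1 ≈ 0.0653138, i.e. 6.53138%.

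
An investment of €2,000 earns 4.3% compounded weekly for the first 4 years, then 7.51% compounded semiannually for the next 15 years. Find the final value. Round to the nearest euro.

€7,177

Phase 1: 2,000·(1 + 0.043/52)^208 ≈ 2,375.1868.
Phase 2: 2,375.1868·(1 + 0.03755)^30 ≈ 7,177.4276.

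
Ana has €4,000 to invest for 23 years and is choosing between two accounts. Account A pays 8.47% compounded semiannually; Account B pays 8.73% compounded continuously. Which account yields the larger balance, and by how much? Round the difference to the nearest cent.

Account B, by €2,832.86

Account A growth factor: (1 + 0.04235)^46 ≈ 6.7394468682; balance ≈ 26,957.7875.
Account B growth factor: e^(0.0873·23) = e^2.0079 ≈ 7.447660826; balance ≈ 29,790.6433.
Account B is larger by 2,832.8558.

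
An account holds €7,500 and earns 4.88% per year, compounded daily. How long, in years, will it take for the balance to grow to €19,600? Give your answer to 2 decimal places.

19.69 years

(1 + 0.000133699)^(365t) = 19,600/7,500 = 2.6133.
365t·ln(1 + 0.000133699) = ln(2.6133); 365t = 0.96063/0.00013369 ≈ 7185.4944.
t ≈ 19.6863 years.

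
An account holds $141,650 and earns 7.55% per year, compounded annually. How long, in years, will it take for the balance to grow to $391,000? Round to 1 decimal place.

We need (1 + 0.0755)^t = 2.7603, so t = ln 2.7603 / ln 1.0755 ≈ 13.9498.

13.9 years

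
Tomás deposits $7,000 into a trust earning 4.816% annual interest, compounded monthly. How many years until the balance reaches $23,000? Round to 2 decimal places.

(1 + 0.00401333)^(12t) = 23,000/7,000 = 3.2857.
12t·ln(1 + 0.00401333) = ln(3.2857); 12t = 1.1896/0.0040053 ≈ 297.0024.
t ≈ 24.7502 years.

24.75 years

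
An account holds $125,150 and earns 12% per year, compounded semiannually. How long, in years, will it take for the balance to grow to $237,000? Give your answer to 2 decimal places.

We need (1 + 0.06)^(2t) = 1.8937, so 2t = ln 1.8937 / ln 1.06 ≈ 10.9586.
t ≈ 10.9586/2 = 5.4793 years.

5.48 years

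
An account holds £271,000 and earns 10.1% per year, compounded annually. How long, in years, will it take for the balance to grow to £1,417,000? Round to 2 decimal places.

We need (1 + 0.101)^t = 5.2288, so t = ln 5.2288 / ln 1.101 ≈ 17.1918.

17.19 years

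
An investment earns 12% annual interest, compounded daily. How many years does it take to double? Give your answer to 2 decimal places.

(1 + 0.000328767)^(365t) = 2.
365t = ln 2 / ln(1 + 0.000328767) ≈ 0.69315/0.000328713 ≈ 2108.6692.
t ≈ 5.7772.

5.78 years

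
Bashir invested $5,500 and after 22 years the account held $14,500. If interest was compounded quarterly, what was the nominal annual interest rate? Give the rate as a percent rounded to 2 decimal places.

(1 + r/4)^88 = 14,500/5,500 = 2.63636.
1 + r/4 = 2.63636^(1/88) ≈ 1.011077, so r/4 ≈ 0.0110768.
r ≈ 4·0.0110768 = 4.43073%.

4.43%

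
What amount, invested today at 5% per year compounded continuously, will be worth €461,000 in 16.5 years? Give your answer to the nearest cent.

P = A·e^(−rt) = 461,000·e^(−0.825).
e^(−0.825) ≈ 0.438234992465, so P ≈ 202,026.3315.

€202,026.33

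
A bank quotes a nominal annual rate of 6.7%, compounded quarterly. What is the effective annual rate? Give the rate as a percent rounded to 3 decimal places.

EAR = (1 + 6.7%/4)^4 − 1 = (1 + 0.01675)^4 − 1.
(1 + 0.01675)^4 ≈ 1.068702, so EAR ≈ 6.87023%.

6.870%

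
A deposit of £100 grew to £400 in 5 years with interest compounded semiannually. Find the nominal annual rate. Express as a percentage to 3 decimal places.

The 10-period growth factor is 400/100 = 4.
r/2 = 4^(1/10) − 1 ≈ 0.148698, so r ≈ 2·0.148698 = 29.73967%.

29.740%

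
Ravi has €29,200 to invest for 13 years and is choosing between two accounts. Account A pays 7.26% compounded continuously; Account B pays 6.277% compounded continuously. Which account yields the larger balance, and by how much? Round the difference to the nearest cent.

Account A growth factor: e^(0.0726·13) = e^0.9438 ≈ 2.5697278542; balance ≈ 75,036.0533.
Account B growth factor: e^(0.06277·13) = e^0.81601 ≈ 2.2614585925; balance ≈ 66,034.5909.
Account A is larger by 9,001.4624.

Account A, by €9,001.46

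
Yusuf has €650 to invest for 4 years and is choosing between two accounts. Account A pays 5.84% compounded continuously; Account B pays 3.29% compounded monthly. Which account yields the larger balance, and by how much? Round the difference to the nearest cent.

Account A growth factor: e^(0.0584·4) = e^0.2336 ≈ 1.26313914; balance ≈ 821.0404.
Account B growth factor: (1 + 0.0329/12)^48 ≈ 1.14044659; balance ≈ 741.2903.
Account A is larger by 79.7502.

Account A, by €79.75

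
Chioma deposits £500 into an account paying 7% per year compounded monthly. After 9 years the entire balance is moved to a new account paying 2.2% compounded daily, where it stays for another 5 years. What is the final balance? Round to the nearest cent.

Phase 1: 500·(1 + 0.07/12)^108 ≈ 937.0885.
Phase 2: 937.0885·(1 + 0.022/365)^1825 ≈ 1,046.0479.

£1,046.05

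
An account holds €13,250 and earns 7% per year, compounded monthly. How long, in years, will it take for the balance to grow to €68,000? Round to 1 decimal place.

23.4 years

(1 + 0.00583333)^(12t) = 68,000/13,250 = 5.1321.
12t·ln(1 + 0.00583333) = ln(5.1321); 12t = 1.6355/0.00581639 ≈ 281.1901.
t ≈ 23.4325 years.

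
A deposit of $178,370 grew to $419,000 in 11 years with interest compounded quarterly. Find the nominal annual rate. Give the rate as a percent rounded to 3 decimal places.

7.840%

(1 + r/4)^44 = 419,000/178,370 = 2.34905.
1 + r/4 = 2.34905^(1/44) ≈ 1.019599, so r/4 ≈ 0.0195989.
r ≈ 4·0.0195989 = 7.83957%.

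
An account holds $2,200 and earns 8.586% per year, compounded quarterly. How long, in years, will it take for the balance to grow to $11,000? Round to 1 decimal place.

18.9 years

We need (1 + 0.021465)^(4t) = 5, so 4t = ln 5 / ln 1.021465 ≈ 75.7815.
t ≈ 75.7815/4 = 18.9454 years.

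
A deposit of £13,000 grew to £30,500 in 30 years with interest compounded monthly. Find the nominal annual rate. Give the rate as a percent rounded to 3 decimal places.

2.846%

(1 + r/12)^360 = 30,500/13,000 = 2.34615.
1 + r/12 = 2.34615^(1/360) ≈ 1.002372, so r/12 ≈ 0.00237163.
r ≈ 12·0.00237163 = 2.84596%.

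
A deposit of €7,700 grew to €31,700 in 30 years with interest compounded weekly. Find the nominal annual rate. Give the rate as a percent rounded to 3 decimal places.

(1 + r/52)^1560 = 31,700/7,700 = 4.11688.
1 + r/52 = 4.11688^(1/1560) ≈ 1.000908, so r/52 ≈ 0.000907525.
r ≈ 52·0.000907525 = 4.71913%.

4.719%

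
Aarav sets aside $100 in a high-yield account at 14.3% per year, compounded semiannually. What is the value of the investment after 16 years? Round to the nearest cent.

Periodic rate = 14.3%/2 = 0.0715; periods = 2·16 = 32.
A = 100·(1 + 0.0715)^32 ≈ 100·9.11485181 ≈ 911.4852.

$911.49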